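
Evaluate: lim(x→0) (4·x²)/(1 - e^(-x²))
This is a 0/0 indeterminate form.

Apply L'Hôpital's rule: differentiate numerator and denominator separately.
  f(x) = 4·x^2   ⇒   f'(x) = 8·x
  g(x) = 1 - e^(-x^2)   ⇒   g'(x) = 2·x·e^(-x^2)
  lim(x→0) f'(x)/g'(x) = lim(x→0) (8·x)/(2·x·e^(-x^2))
  = 4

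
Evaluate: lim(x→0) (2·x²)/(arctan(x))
This is a 0/0 indeterminate form.

Apply L'Hôpital's rule: differentiate numerator and denominator separately.
  f(x) = 2·x^2   ⇒   f'(x) = 4·x
  g(x) = atan(x)   ⇒   g'(x) = 1/(x^2 + 1)
  lim(x→0) f'(x)/g'(x) = lim(x→0) (4·x)/(1/(x^2 + 1))
  = 0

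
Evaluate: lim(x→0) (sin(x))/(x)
This is a 0/0 indeterminate form.

Apply L'Hôpital's rule: differentiate numerator and denominator separately.
  f(x) = sin(x)   ⇒   f'(x) = cos(x)
  g(x) = x   ⇒   g'(x) = 1
  lim(x→0) f'(x)/g'(x) = lim(x→0) (cos(x))/(1)
  = 1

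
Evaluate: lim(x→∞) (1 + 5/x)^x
This is an exponential indeterminate form.

For exponential indeterminate forms, take the natural log:
  Let L = lim(x→∞) (1 + 5/x)^x
  Then ln(L) = lim(x→∞) [exponent × ln(base)]
  Evaluate using L'Hôpital or standard limits, then exponentiate.
  L = e^(5)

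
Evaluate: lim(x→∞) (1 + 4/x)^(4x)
This is an exponential indeterminate form.

For exponential indeterminate forms, take the natural log:
  Let L = lim(x→∞) (1 + 4/x)^(4x)
  Then ln(L) = lim(x→∞) [exponent × ln(base)]
  Evaluate using L'Hôpital or standard limits, then exponentiate.
  L = e^(16)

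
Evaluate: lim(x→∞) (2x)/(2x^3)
This is an ∞/∞ indeterminate form.

Apply L'Hôpital's rule: differentiate numerator and denominator separately.
  f(x) = 2·x   ⇒   f'(x) = 2
  g(x) = 2·x^3   ⇒   g'(x) = 6·x^2
  lim(x→∞) f'(x)/g'(x) = lim(x→∞) (2)/(6·x^2)
  = 0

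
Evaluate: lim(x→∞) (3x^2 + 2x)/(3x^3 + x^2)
This is an ∞/∞ indeterminate form.

Apply L'Hôpital's rule: differentiate numerator and denominator separately.
  f(x) = 3·x^2 + 2·x   ⇒   f'(x) = 6·x + 2
  g(x) = 3·x^3 + x^2   ⇒   g'(x) = 9·x^2 + 2·x
  lim(x→∞) f'(x)/g'(x) = lim(x→∞) (6·x + 2)/(9·x^2 + 2·x)
  = 0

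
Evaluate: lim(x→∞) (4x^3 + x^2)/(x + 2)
This is an ∞/∞ indeterminate form.

Apply L'Hôpital's rule: differentiate numerator and denominator separately.
  f(x) = 4·x^3 + x^2   ⇒   f'(x) = 12·x^2 + 2·x
  g(x) = x + 2   ⇒   g'(x) = 1
  lim(x→∞) f'(x)/g'(x) = lim(x→∞) (12·x^2 + 2·x)/(1)
  = ∞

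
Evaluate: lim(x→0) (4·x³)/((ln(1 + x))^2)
This is a 0/0 indeterminate form.

Apply L'Hôpital's rule: differentiate numerator and denominator separately.
  f(x) = 4·x^3   ⇒   f'(x) = 12·x^2
  g(x) = ln(x + 1)^2   ⇒   g'(x) = 2·ln(x + 1)/(x + 1)
  lim(x→0) f'(x)/g'(x) = lim(x→0) (12·x^2)/(2·ln(x + 1)/(x + 1))
  = 0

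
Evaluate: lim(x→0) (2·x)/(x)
This is a 0/0 indeterminate form.

Apply L'Hôpital's rule: differentiate numerator and denominator separately.
  f(x) = 2·x   ⇒   f'(x) = 2
  g(x) = x   ⇒   g'(x) = 1
  lim(x→0) f'(x)/g'(x) = lim(x→0) (2)/(1)
  = 2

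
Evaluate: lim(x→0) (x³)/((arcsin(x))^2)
This is a 0/0 indeterminate form.

Apply L'Hôpital's rule: differentiate numerator and denominator separately.
  f(x) = x^3   ⇒   f'(x) = 3·x^2
  g(x) = asin(x)^2   ⇒   g'(x) = 2·asin(x)/sqrt(1 - x^2)
  lim(x→0) f'(x)/g'(x) = lim(x→0) (3·x^2)/(2·asin(x)/sqrt(1 - x^2))
  = 0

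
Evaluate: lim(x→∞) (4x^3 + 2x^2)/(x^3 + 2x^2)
This is an ∞/∞ indeterminate form.

Apply L'Hôpital's rule: differentiate numerator and denominator separately.
  f(x) = 4·x^3 + 2·x^2   ⇒   f'(x) = 12·x^2 + 4·x
  g(x) = x^3 + 2·x^2   ⇒   g'(x) = 3·x^2 + 4·x
  lim(x→∞) f'(x)/g'(x) = lim(x→∞) (12·x^2 + 4·x)/(3·x^2 + 4·x)
  = 4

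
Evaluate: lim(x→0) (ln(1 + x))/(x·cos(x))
This is a 0/0 indeterminate form.

Apply L'Hôpital's rule: differentiate numerator and denominator separately.
  f(x) = ln(x + 1)   ⇒   f'(x) = 1/(x + 1)
  g(x) = x·cos(x)   ⇒   g'(x) = -x·sin(x) + cos(x)
  lim(x→0) f'(x)/g'(x) = lim(x→0) (1/(x + 1))/(-x·sin(x) + cos(x))
  = 1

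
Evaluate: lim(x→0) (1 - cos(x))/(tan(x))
This is a 0/0 indeterminate form.

Apply L'Hôpital's rule: differentiate numerator and denominator separately.
  f(x) = 1 - cos(x)   ⇒   f'(x) = sin(x)
  g(x) = tan(x)   ⇒   g'(x) = tan(x)^2 + 1
  lim(x→0) f'(x)/g'(x) = lim(x→0) (sin(x))/(tan(x)^2 + 1)
  = 0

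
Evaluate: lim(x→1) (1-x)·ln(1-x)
This is a 0·∞ indeterminate form.

Rewrite 0·∞ as a quotient (0/0 or ∞/∞ form), then apply L'Hôpital's rule:
  lim(x→1) (1-x)·ln(1-x) = 0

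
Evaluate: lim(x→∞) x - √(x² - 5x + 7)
This is an ∞-∞ indeterminate form.

Combine fractions or rationalize to convert ∞-∞ to 0/0 form:
  lim(x→∞) x - √(x² - 5x + 7) = 5/2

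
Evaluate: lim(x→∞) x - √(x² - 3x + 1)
This is an ∞-∞ indeterminate form.

Combine fractions or rationalize to convert ∞-∞ to 0/0 form:
  lim(x→∞) x - √(x² - 3x + 1) = 3/2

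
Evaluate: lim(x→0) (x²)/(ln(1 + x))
This is a 0/0 indeterminate form.

Apply L'Hôpital's rule: differentiate numerator and denominator separately.
  f(x) = x^2   ⇒   f'(x) = 2·x
  g(x) = ln(x + 1)   ⇒   g'(x) = 1/(x + 1)
  lim(x→0) f'(x)/g'(x) = lim(x→0) (2·x)/(1/(x + 1))
  = 0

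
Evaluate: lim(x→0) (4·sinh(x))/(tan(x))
This is a 0/0 indeterminate form.

Apply L'Hôpital's rule: differentiate numerator and denominator separately.
  f(x) = 4·sinh(x)   ⇒   f'(x) = 4·cosh(x)
  g(x) = tan(x)   ⇒   g'(x) = tan(x)^2 + 1
  lim(x→0) f'(x)/g'(x) = lim(x→0) (4·cosh(x))/(tan(x)^2 + 1)
  = 4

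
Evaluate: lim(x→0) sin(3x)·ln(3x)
This is a 0·∞ indeterminate form.

Rewrite 0·∞ as a quotient (0/0 or ∞/∞ form), then apply L'Hôpital's rule:
  lim(x→0) sin(3x)·ln(3x) = 0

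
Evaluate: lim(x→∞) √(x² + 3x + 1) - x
This is an ∞-∞ indeterminate form.

Combine fractions or rationalize to convert ∞-∞ to 0/0 form:
  lim(x→∞) √(x² + 3x + 1) - x = 3/2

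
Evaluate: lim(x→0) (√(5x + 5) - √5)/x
This is a standard limit.

Factor or rationalize the expression:
  lim(x→0) (√(5x + 5) - √5)/x = sqrt(5)/2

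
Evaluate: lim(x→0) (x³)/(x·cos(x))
This is a 0/0 indeterminate form.

Apply L'Hôpital's rule: differentiate numerator and denominator separately.
  f(x) = x^3   ⇒   f'(x) = 3·x^2
  g(x) = x·cos(x)   ⇒   g'(x) = -x·sin(x) + cos(x)
  lim(x→0) f'(x)/g'(x) = lim(x→0) (3·x^2)/(-x·sin(x) + cos(x))
  = 0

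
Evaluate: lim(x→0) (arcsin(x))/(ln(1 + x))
This is a 0/0 indeterminate form.

Apply L'Hôpital's rule: differentiate numerator and denominator separately.
  f(x) = asin(x)   ⇒   f'(x) = 1/sqrt(1 - x^2)
  g(x) = ln(x + 1)   ⇒   g'(x) = 1/(x + 1)
  lim(x→0) f'(x)/g'(x) = lim(x→0) (1/sqrt(1 - x^2))/(1/(x + 1))
  = 1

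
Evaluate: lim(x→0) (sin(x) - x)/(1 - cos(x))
This is a 0/0 indeterminate form.

Apply L'Hôpital's rule: differentiate numerator and denominator separately.
  f(x) = -x + sin(x)   ⇒   f'(x) = cos(x) - 1
  g(x) = 1 - cos(x)   ⇒   g'(x) = sin(x)
  lim(x→0) f'(x)/g'(x) = lim(x→0) (cos(x) - 1)/(sin(x))
  = 0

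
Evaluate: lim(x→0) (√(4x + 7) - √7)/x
This is a standard limit.

Factor or rationalize the expression:
  lim(x→0) (√(4x + 7) - √7)/x = 2·sqrt(7)/7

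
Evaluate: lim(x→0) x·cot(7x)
This is a 0·∞ indeterminate form.

Rewrite 0·∞ as a quotient (0/0 or ∞/∞ form), then apply L'Hôpital's rule:
  lim(x→0) x·cot(7x) = 1/7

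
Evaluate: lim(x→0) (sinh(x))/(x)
This is a 0/0 indeterminate form.

Apply L'Hôpital's rule: differentiate numerator and denominator separately.
  f(x) = sinh(x)   ⇒   f'(x) = cosh(x)
  g(x) = x   ⇒   g'(x) = 1
  lim(x→0) f'(x)/g'(x) = lim(x→0) (cosh(x))/(1)
  = 1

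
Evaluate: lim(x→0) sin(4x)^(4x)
This is an exponential indeterminate form.

For exponential indeterminate forms, take the natural log:
  Let L = lim(x→0) sin(4x)^(4x)
  Then ln(L) = lim(x→0) [exponent × ln(base)]
  Evaluate using L'Hôpital or standard limits, then exponentiate.
  L = 1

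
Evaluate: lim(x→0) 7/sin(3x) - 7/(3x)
This is an ∞-∞ indeterminate form.

Combine fractions or rationalize to convert ∞-∞ to 0/0 form:
  lim(x→0) 7/sin(3x) - 7/(3x) = 0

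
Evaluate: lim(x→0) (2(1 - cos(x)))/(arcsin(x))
This is a 0/0 indeterminate form.

Apply L'Hôpital's rule: differentiate numerator and denominator separately.
  f(x) = 2 - 2·cos(x)   ⇒   f'(x) = 2·sin(x)
  g(x) = asin(x)   ⇒   g'(x) = 1/sqrt(1 - x^2)
  lim(x→0) f'(x)/g'(x) = lim(x→0) (2·sin(x))/(1/sqrt(1 - x^2))
  = 0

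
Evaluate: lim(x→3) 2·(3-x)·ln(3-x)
This is a 0·∞ indeterminate form.

Rewrite 0·∞ as a quotient (0/0 or ∞/∞ form), then apply L'Hôpital's rule:
  lim(x→3) 2·(3-x)·ln(3-x) = 0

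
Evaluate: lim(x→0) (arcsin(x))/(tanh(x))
This is a 0/0 indeterminate form.

Apply L'Hôpital's rule: differentiate numerator and denominator separately.
  f(x) = asin(x)   ⇒   f'(x) = 1/sqrt(1 - x^2)
  g(x) = tanh(x)   ⇒   g'(x) = 1 - tanh(x)^2
  lim(x→0) f'(x)/g'(x) = lim(x→0) (1/sqrt(1 - x^2))/(1 - tanh(x)^2)
  = 1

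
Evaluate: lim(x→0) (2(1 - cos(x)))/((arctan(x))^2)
This is a 0/0 indeterminate form.

Apply L'Hôpital's rule: differentiate numerator and denominator separately.
  f(x) = 2 - 2·cos(x)   ⇒   f'(x) = 2·sin(x)
  g(x) = atan(x)^2   ⇒   g'(x) = 2·atan(x)/(x^2 + 1)
  lim(x→0) f'(x)/g'(x) = lim(x→0) (2·sin(x))/(2·atan(x)/(x^2 + 1))
  = 1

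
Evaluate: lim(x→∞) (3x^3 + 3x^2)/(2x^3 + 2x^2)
This is an ∞/∞ indeterminate form.

Apply L'Hôpital's rule: differentiate numerator and denominator separately.
  f(x) = 3·x^3 + 3·x^2   ⇒   f'(x) = 9·x^2 + 6·x
  g(x) = 2·x^3 + 2·x^2   ⇒   g'(x) = 6·x^2 + 4·x
  lim(x→∞) f'(x)/g'(x) = lim(x→∞) (9·x^2 + 6·x)/(6·x^2 + 4·x)
  = 3/2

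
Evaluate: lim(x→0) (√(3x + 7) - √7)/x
This is a standard limit.

Factor or rationalize the expression:
  lim(x→0) (√(3x + 7) - √7)/x = 3·sqrt(7)/14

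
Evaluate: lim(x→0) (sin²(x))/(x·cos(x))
This is a 0/0 indeterminate form.

Apply L'Hôpital's rule: differentiate numerator and denominator separately.
  f(x) = sin(x)^2   ⇒   f'(x) = 2·sin(x)·cos(x)
  g(x) = x·cos(x)   ⇒   g'(x) = -x·sin(x) + cos(x)
  lim(x→0) f'(x)/g'(x) = lim(x→0) (2·sin(x)·cos(x))/(-x·sin(x) + cos(x))
  = 0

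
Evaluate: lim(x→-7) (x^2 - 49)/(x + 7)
This is a standard limit.

Factor or rationalize the expression:
  lim(x→-7) (x^2 - 49)/(x + 7) = -14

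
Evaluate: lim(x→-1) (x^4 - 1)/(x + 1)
This is a standard limit.

Factor or rationalize the expression:
  lim(x→-1) (x^4 - 1)/(x + 1) = -4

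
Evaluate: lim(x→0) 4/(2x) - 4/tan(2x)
This is an ∞-∞ indeterminate form.

Combine fractions or rationalize to convert ∞-∞ to 0/0 form:
  lim(x→0) 4/(2x) - 4/tan(2x) = 0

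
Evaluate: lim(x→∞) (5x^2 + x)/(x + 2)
This is an ∞/∞ indeterminate form.

Apply L'Hôpital's rule: differentiate numerator and denominator separately.
  f(x) = 5·x^2 + x   ⇒   f'(x) = 10·x + 1
  g(x) = x + 2   ⇒   g'(x) = 1
  lim(x→∞) f'(x)/g'(x) = lim(x→∞) (10·x + 1)/(1)
  = ∞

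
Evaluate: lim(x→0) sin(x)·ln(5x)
This is a 0·∞ indeterminate form.

Rewrite 0·∞ as a quotient (0/0 or ∞/∞ form), then apply L'Hôpital's rule:
  lim(x→0) sin(x)·ln(5x) = 0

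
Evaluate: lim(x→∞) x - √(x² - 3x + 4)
This is an ∞-∞ indeterminate form.

Combine fractions or rationalize to convert ∞-∞ to 0/0 form:
  lim(x→∞) x - √(x² - 3x + 4) = 3/2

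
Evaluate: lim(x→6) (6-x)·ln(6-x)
This is a 0·∞ indeterminate form.

Rewrite 0·∞ as a quotient (0/0 or ∞/∞ form), then apply L'Hôpital's rule:
  lim(x→6) (6-x)·ln(6-x) = 0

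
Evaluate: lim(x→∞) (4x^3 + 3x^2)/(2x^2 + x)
This is an ∞/∞ indeterminate form.

Apply L'Hôpital's rule: differentiate numerator and denominator separately.
  f(x) = 4·x^3 + 3·x^2   ⇒   f'(x) = 12·x^2 + 6·x
  g(x) = 2·x^2 + x   ⇒   g'(x) = 4·x + 1
  lim(x→∞) f'(x)/g'(x) = lim(x→∞) (12·x^2 + 6·x)/(4·x + 1)
  = ∞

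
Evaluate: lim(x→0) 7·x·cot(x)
This is a 0·∞ indeterminate form.

Rewrite 0·∞ as a quotient (0/0 or ∞/∞ form), then apply L'Hôpital's rule:
  lim(x→0) 7·x·cot(x) = 7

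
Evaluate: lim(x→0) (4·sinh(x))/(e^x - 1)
This is a 0/0 indeterminate form.

Apply L'Hôpital's rule: differentiate numerator and denominator separately.
  f(x) = 4·sinh(x)   ⇒   f'(x) = 4·cosh(x)
  g(x) = e^(x) - 1   ⇒   g'(x) = e^(x)
  lim(x→0) f'(x)/g'(x) = lim(x→0) (4·cosh(x))/(e^(x))
  = 4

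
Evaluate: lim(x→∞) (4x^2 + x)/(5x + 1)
This is an ∞/∞ indeterminate form.

Apply L'Hôpital's rule: differentiate numerator and denominator separately.
  f(x) = 4·x^2 + x   ⇒   f'(x) = 8·x + 1
  g(x) = 5·x + 1   ⇒   g'(x) = 5
  lim(x→∞) f'(x)/g'(x) = lim(x→∞) (8·x + 1)/(5)
  = ∞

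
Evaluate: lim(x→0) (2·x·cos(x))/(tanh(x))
This is a 0/0 indeterminate form.

Apply L'Hôpital's rule: differentiate numerator and denominator separately.
  f(x) = 2·x·cos(x)   ⇒   f'(x) = -2·x·sin(x) + 2·cos(x)
  g(x) = tanh(x)   ⇒   g'(x) = 1 - tanh(x)^2
  lim(x→0) f'(x)/g'(x) = lim(x→0) (-2·x·sin(x) + 2·cos(x))/(1 - tanh(x)^2)
  = 2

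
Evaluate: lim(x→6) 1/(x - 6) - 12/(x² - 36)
This is an ∞-∞ indeterminate form.

Combine fractions or rationalize to convert ∞-∞ to 0/0 form:
  lim(x→6) 1/(x - 6) - 12/(x² - 36) = 1/12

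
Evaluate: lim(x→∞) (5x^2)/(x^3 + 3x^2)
This is an ∞/∞ indeterminate form.

Apply L'Hôpital's rule: differentiate numerator and denominator separately.
  f(x) = 5·x^2   ⇒   f'(x) = 10·x
  g(x) = x^3 + 3·x^2   ⇒   g'(x) = 3·x^2 + 6·x
  lim(x→∞) f'(x)/g'(x) = lim(x→∞) (10·x)/(3·x^2 + 6·x)
  = 0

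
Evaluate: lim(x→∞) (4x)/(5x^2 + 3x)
This is an ∞/∞ indeterminate form.

Apply L'Hôpital's rule: differentiate numerator and denominator separately.
  f(x) = 4·x   ⇒   f'(x) = 4
  g(x) = 5·x^2 + 3·x   ⇒   g'(x) = 10·x + 3
  lim(x→∞) f'(x)/g'(x) = lim(x→∞) (4)/(10·x + 3)
  = 0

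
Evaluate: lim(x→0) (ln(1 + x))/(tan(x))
This is a 0/0 indeterminate form.

Apply L'Hôpital's rule: differentiate numerator and denominator separately.
  f(x) = ln(x + 1)   ⇒   f'(x) = 1/(x + 1)
  g(x) = tan(x)   ⇒   g'(x) = tan(x)^2 + 1
  lim(x→0) f'(x)/g'(x) = lim(x→0) (1/(x + 1))/(tan(x)^2 + 1)
  = 1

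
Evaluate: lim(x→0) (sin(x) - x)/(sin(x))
This is a 0/0 indeterminate form.

Apply L'Hôpital's rule: differentiate numerator and denominator separately.
  f(x) = -x + sin(x)   ⇒   f'(x) = cos(x) - 1
  g(x) = sin(x)   ⇒   g'(x) = cos(x)
  lim(x→0) f'(x)/g'(x) = lim(x→0) (cos(x) - 1)/(cos(x))
  = 0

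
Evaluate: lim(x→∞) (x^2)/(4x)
This is an ∞/∞ indeterminate form.

Apply L'Hôpital's rule: differentiate numerator and denominator separately.
  f(x) = x^2   ⇒   f'(x) = 2·x
  g(x) = 4·x   ⇒   g'(x) = 4
  lim(x→∞) f'(x)/g'(x) = lim(x→∞) (2·x)/(4)
  = ∞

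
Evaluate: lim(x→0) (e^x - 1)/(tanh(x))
This is a 0/0 indeterminate form.

Apply L'Hôpital's rule: differentiate numerator and denominator separately.
  f(x) = e^(x) - 1   ⇒   f'(x) = e^(x)
  g(x) = tanh(x)   ⇒   g'(x) = 1 - tanh(x)^2
  lim(x→0) f'(x)/g'(x) = lim(x→0) (e^(x))/(1 - tanh(x)^2)
  = 1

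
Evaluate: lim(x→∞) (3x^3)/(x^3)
This is an ∞/∞ indeterminate form.

Apply L'Hôpital's rule: differentiate numerator and denominator separately.
  f(x) = 3·x^3   ⇒   f'(x) = 9·x^2
  g(x) = x^3   ⇒   g'(x) = 3·x^2
  lim(x→∞) f'(x)/g'(x) = lim(x→∞) (9·x^2)/(3·x^2)
  = 3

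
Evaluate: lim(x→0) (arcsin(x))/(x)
This is a 0/0 indeterminate form.

Apply L'Hôpital's rule: differentiate numerator and denominator separately.
  f(x) = asin(x)   ⇒   f'(x) = 1/sqrt(1 - x^2)
  g(x) = x   ⇒   g'(x) = 1
  lim(x→0) f'(x)/g'(x) = lim(x→0) (1/sqrt(1 - x^2))/(1)
  = 1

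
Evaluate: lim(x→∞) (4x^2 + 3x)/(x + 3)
This is an ∞/∞ indeterminate form.

Apply L'Hôpital's rule: differentiate numerator and denominator separately.
  f(x) = 4·x^2 + 3·x   ⇒   f'(x) = 8·x + 3
  g(x) = x + 3   ⇒   g'(x) = 1
  lim(x→∞) f'(x)/g'(x) = lim(x→∞) (8·x + 3)/(1)
  = ∞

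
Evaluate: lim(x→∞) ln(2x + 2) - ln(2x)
This is an ∞-∞ indeterminate form.

Combine fractions or rationalize to convert ∞-∞ to 0/0 form:
  lim(x→∞) ln(2x + 2) - ln(2x) = 0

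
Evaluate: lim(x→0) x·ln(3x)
This is a 0·∞ indeterminate form.

Rewrite 0·∞ as a quotient (0/0 or ∞/∞ form), then apply L'Hôpital's rule:
  lim(x→0) x·ln(3x) = 0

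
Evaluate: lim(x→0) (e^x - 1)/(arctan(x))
This is a 0/0 indeterminate form.

Apply L'Hôpital's rule: differentiate numerator and denominator separately.
  f(x) = e^(x) - 1   ⇒   f'(x) = e^(x)
  g(x) = atan(x)   ⇒   g'(x) = 1/(x^2 + 1)
  lim(x→0) f'(x)/g'(x) = lim(x→0) (e^(x))/(1/(x^2 + 1))
  = 1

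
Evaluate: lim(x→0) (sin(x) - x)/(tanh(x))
This is a 0/0 indeterminate form.

Apply L'Hôpital's rule: differentiate numerator and denominator separately.
  f(x) = -x + sin(x)   ⇒   f'(x) = cos(x) - 1
  g(x) = tanh(x)   ⇒   g'(x) = 1 - tanh(x)^2
  lim(x→0) f'(x)/g'(x) = lim(x→0) (cos(x) - 1)/(1 - tanh(x)^2)
  = 0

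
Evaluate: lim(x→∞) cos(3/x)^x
This is an exponential indeterminate form.

For exponential indeterminate forms, take the natural log:
  Let L = lim(x→∞) cos(3/x)^x
  Then ln(L) = lim(x→∞) [exponent × ln(base)]
  Evaluate using L'Hôpital or standard limits, then exponentiate.
  L = 1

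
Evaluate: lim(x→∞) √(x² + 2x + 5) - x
This is an ∞-∞ indeterminate form.

Combine fractions or rationalize to convert ∞-∞ to 0/0 form:
  lim(x→∞) √(x² + 2x + 5) - x = 1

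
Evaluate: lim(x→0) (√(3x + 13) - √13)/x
This is a standard limit.

Factor or rationalize the expression:
  lim(x→0) (√(3x + 13) - √13)/x = 3·sqrt(13)/26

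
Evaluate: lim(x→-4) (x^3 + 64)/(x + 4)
This is a standard limit.

Factor or rationalize the expression:
  lim(x→-4) (x^3 + 64)/(x + 4) = 48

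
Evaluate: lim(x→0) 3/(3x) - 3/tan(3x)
This is an ∞-∞ indeterminate form.

Combine fractions or rationalize to convert ∞-∞ to 0/0 form:
  lim(x→0) 3/(3x) - 3/tan(3x) = 0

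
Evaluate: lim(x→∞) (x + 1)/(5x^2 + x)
This is an ∞/∞ indeterminate form.

Apply L'Hôpital's rule: differentiate numerator and denominator separately.
  f(x) = x + 1   ⇒   f'(x) = 1
  g(x) = 5·x^2 + x   ⇒   g'(x) = 10·x + 1
  lim(x→∞) f'(x)/g'(x) = lim(x→∞) (1)/(10·x + 1)
  = 0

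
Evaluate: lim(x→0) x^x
This is an exponential indeterminate form.

For exponential indeterminate forms, take the natural log:
  Let L = lim(x→0) x^x
  Then ln(L) = lim(x→0) [exponent × ln(base)]
  Evaluate using L'Hôpital or standard limits, then exponentiate.
  L = 1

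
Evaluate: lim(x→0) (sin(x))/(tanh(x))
This is a 0/0 indeterminate form.

Apply L'Hôpital's rule: differentiate numerator and denominator separately.
  f(x) = sin(x)   ⇒   f'(x) = cos(x)
  g(x) = tanh(x)   ⇒   g'(x) = 1 - tanh(x)^2
  lim(x→0) f'(x)/g'(x) = lim(x→0) (cos(x))/(1 - tanh(x)^2)
  = 1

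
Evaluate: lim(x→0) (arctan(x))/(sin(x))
This is a 0/0 indeterminate form.

Apply L'Hôpital's rule: differentiate numerator and denominator separately.
  f(x) = atan(x)   ⇒   f'(x) = 1/(x^2 + 1)
  g(x) = sin(x)   ⇒   g'(x) = cos(x)
  lim(x→0) f'(x)/g'(x) = lim(x→0) (1/(x^2 + 1))/(cos(x))
  = 1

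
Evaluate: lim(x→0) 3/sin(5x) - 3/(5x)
This is an ∞-∞ indeterminate form.

Combine fractions or rationalize to convert ∞-∞ to 0/0 form:
  lim(x→0) 3/sin(5x) - 3/(5x) = 0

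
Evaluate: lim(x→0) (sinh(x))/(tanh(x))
This is a 0/0 indeterminate form.

Apply L'Hôpital's rule: differentiate numerator and denominator separately.
  f(x) = sinh(x)   ⇒   f'(x) = cosh(x)
  g(x) = tanh(x)   ⇒   g'(x) = 1 - tanh(x)^2
  lim(x→0) f'(x)/g'(x) = lim(x→0) (cosh(x))/(1 - tanh(x)^2)
  = 1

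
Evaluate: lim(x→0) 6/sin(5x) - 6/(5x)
This is an ∞-∞ indeterminate form.

Combine fractions or rationalize to convert ∞-∞ to 0/0 form:
  lim(x→0) 6/sin(5x) - 6/(5x) = 0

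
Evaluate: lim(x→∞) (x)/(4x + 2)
This is an ∞/∞ indeterminate form.

Apply L'Hôpital's rule: differentiate numerator and denominator separately.
  f(x) = x   ⇒   f'(x) = 1
  g(x) = 4·x + 2   ⇒   g'(x) = 4
  lim(x→∞) f'(x)/g'(x) = lim(x→∞) (1)/(4)
  = 1/4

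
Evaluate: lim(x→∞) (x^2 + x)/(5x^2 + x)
This is an ∞/∞ indeterminate form.

Apply L'Hôpital's rule: differentiate numerator and denominator separately.
  f(x) = x^2 + x   ⇒   f'(x) = 2·x + 1
  g(x) = 5·x^2 + x   ⇒   g'(x) = 10·x + 1
  lim(x→∞) f'(x)/g'(x) = lim(x→∞) (2·x + 1)/(10·x + 1)
  = 1/5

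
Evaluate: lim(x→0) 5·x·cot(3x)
This is a 0·∞ indeterminate form.

Rewrite 0·∞ as a quotient (0/0 or ∞/∞ form), then apply L'Hôpital's rule:
  lim(x→0) 5·x·cot(3x) = 5/3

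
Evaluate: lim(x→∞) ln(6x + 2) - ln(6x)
This is an ∞-∞ indeterminate form.

Combine fractions or rationalize to convert ∞-∞ to 0/0 form:
  lim(x→∞) ln(6x + 2) - ln(6x) = 0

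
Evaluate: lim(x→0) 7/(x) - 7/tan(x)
This is an ∞-∞ indeterminate form.

Combine fractions or rationalize to convert ∞-∞ to 0/0 form:
  lim(x→0) 7/(x) - 7/tan(x) = 0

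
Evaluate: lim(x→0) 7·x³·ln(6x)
This is a 0·∞ indeterminate form.

Rewrite 0·∞ as a quotient (0/0 or ∞/∞ form), then apply L'Hôpital's rule:
  lim(x→0) 7·x³·ln(6x) = 0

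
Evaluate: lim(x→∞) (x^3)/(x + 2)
This is an ∞/∞ indeterminate form.

Apply L'Hôpital's rule: differentiate numerator and denominator separately.
  f(x) = x^3   ⇒   f'(x) = 3·x^2
  g(x) = x + 2   ⇒   g'(x) = 1
  lim(x→∞) f'(x)/g'(x) = lim(x→∞) (3·x^2)/(1)
  = ∞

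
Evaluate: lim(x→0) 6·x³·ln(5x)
This is a 0·∞ indeterminate form.

Rewrite 0·∞ as a quotient (0/0 or ∞/∞ form), then apply L'Hôpital's rule:
  lim(x→0) 6·x³·ln(5x) = 0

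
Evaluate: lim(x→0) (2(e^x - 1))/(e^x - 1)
This is a 0/0 indeterminate form.

Apply L'Hôpital's rule: differentiate numerator and denominator separately.
  f(x) = 2·e^(x) - 2   ⇒   f'(x) = 2·e^(x)
  g(x) = e^(x) - 1   ⇒   g'(x) = e^(x)
  lim(x→0) f'(x)/g'(x) = lim(x→0) (2·e^(x))/(e^(x))
  = 2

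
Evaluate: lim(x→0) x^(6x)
This is an exponential indeterminate form.

For exponential indeterminate forms, take the natural log:
  Let L = lim(x→0) x^(6x)
  Then ln(L) = lim(x→0) [exponent × ln(base)]
  Evaluate using L'Hôpital or standard limits, then exponentiate.
  L = 1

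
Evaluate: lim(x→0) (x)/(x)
This is a 0/0 indeterminate form.

Apply L'Hôpital's rule: differentiate numerator and denominator separately.
  f(x) = x   ⇒   f'(x) = 1
  g(x) = x   ⇒   g'(x) = 1
  lim(x→0) f'(x)/g'(x) = lim(x→0) (1)/(1)
  = 1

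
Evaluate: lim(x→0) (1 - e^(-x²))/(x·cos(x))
This is a 0/0 indeterminate form.

Apply L'Hôpital's rule: differentiate numerator and denominator separately.
  f(x) = 1 - e^(-x^2)   ⇒   f'(x) = 2·x·e^(-x^2)
  g(x) = x·cos(x)   ⇒   g'(x) = -x·sin(x) + cos(x)
  lim(x→0) f'(x)/g'(x) = lim(x→0) (2·x·e^(-x^2))/(-x·sin(x) + cos(x))
  = 0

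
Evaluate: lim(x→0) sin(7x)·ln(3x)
This is a 0·∞ indeterminate form.

Rewrite 0·∞ as a quotient (0/0 or ∞/∞ form), then apply L'Hôpital's rule:
  lim(x→0) sin(7x)·ln(3x) = 0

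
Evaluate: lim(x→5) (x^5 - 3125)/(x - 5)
This is a standard limit.

Factor or rationalize the expression:
  lim(x→5) (x^5 - 3125)/(x - 5) = 3125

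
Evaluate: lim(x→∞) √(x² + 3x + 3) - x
This is an ∞-∞ indeterminate form.

Combine fractions or rationalize to convert ∞-∞ to 0/0 form:
  lim(x→∞) √(x² + 3x + 3) - x = 3/2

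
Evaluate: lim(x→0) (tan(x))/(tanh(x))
This is a 0/0 indeterminate form.

Apply L'Hôpital's rule: differentiate numerator and denominator separately.
  f(x) = tan(x)   ⇒   f'(x) = tan(x)^2 + 1
  g(x) = tanh(x)   ⇒   g'(x) = 1 - tanh(x)^2
  lim(x→0) f'(x)/g'(x) = lim(x→0) (tan(x)^2 + 1)/(1 - tanh(x)^2)
  = 1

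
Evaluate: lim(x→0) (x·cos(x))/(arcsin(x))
This is a 0/0 indeterminate form.

Apply L'Hôpital's rule: differentiate numerator and denominator separately.
  f(x) = x·cos(x)   ⇒   f'(x) = -x·sin(x) + cos(x)
  g(x) = asin(x)   ⇒   g'(x) = 1/sqrt(1 - x^2)
  lim(x→0) f'(x)/g'(x) = lim(x→0) (-x·sin(x) + cos(x))/(1/sqrt(1 - x^2))
  = 1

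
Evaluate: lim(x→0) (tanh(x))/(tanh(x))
This is a 0/0 indeterminate form.

Apply L'Hôpital's rule: differentiate numerator and denominator separately.
  f(x) = tanh(x)   ⇒   f'(x) = 1 - tanh(x)^2
  g(x) = tanh(x)   ⇒   g'(x) = 1 - tanh(x)^2
  lim(x→0) f'(x)/g'(x) = lim(x→0) (1 - tanh(x)^2)/(1 - tanh(x)^2)
  = 1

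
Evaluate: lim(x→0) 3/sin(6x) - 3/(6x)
This is an ∞-∞ indeterminate form.

Combine fractions or rationalize to convert ∞-∞ to 0/0 form:
  lim(x→0) 3/sin(6x) - 3/(6x) = 0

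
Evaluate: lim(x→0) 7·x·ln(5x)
This is a 0·∞ indeterminate form.

Rewrite 0·∞ as a quotient (0/0 or ∞/∞ form), then apply L'Hôpital's rule:
  lim(x→0) 7·x·ln(5x) = 0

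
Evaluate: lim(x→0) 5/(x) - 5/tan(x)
This is an ∞-∞ indeterminate form.

Combine fractions or rationalize to convert ∞-∞ to 0/0 form:
  lim(x→0) 5/(x) - 5/tan(x) = 0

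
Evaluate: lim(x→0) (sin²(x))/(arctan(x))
This is a 0/0 indeterminate form.

Apply L'Hôpital's rule: differentiate numerator and denominator separately.
  f(x) = sin(x)^2   ⇒   f'(x) = 2·sin(x)·cos(x)
  g(x) = atan(x)   ⇒   g'(x) = 1/(x^2 + 1)
  lim(x→0) f'(x)/g'(x) = lim(x→0) (2·sin(x)·cos(x))/(1/(x^2 + 1))
  = 0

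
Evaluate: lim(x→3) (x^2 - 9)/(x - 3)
This is a standard limit.

Factor or rationalize the expression:
  lim(x→3) (x^2 - 9)/(x - 3) = 6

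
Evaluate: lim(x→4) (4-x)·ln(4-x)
This is a 0·∞ indeterminate form.

Rewrite 0·∞ as a quotient (0/0 or ∞/∞ form), then apply L'Hôpital's rule:
  lim(x→4) (4-x)·ln(4-x) = 0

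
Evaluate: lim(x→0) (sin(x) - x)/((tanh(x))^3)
This is a 0/0 indeterminate form.

Apply L'Hôpital's rule: differentiate numerator and denominator separately.
  f(x) = -x + sin(x)   ⇒   f'(x) = cos(x) - 1
  g(x) = tanh(x)^3   ⇒   g'(x) = (3 - 3·tanh(x)^2)·tanh(x)^2
  lim(x→0) f'(x)/g'(x) = lim(x→0) (cos(x) - 1)/((3 - 3·tanh(x)^2)·tanh(x)^2)
  = -1/6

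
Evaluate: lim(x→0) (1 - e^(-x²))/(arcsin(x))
This is a 0/0 indeterminate form.

Apply L'Hôpital's rule: differentiate numerator and denominator separately.
  f(x) = 1 - e^(-x^2)   ⇒   f'(x) = 2·x·e^(-x^2)
  g(x) = asin(x)   ⇒   g'(x) = 1/sqrt(1 - x^2)
  lim(x→0) f'(x)/g'(x) = lim(x→0) (2·x·e^(-x^2))/(1/sqrt(1 - x^2))
  = 0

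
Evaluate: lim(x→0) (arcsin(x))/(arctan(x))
This is a 0/0 indeterminate form.

Apply L'Hôpital's rule: differentiate numerator and denominator separately.
  f(x) = asin(x)   ⇒   f'(x) = 1/sqrt(1 - x^2)
  g(x) = atan(x)   ⇒   g'(x) = 1/(x^2 + 1)
  lim(x→0) f'(x)/g'(x) = lim(x→0) (1/sqrt(1 - x^2))/(1/(x^2 + 1))
  = 1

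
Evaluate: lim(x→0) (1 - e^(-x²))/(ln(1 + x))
This is a 0/0 indeterminate form.

Apply L'Hôpital's rule: differentiate numerator and denominator separately.
  f(x) = 1 - e^(-x^2)   ⇒   f'(x) = 2·x·e^(-x^2)
  g(x) = ln(x + 1)   ⇒   g'(x) = 1/(x + 1)
  lim(x→0) f'(x)/g'(x) = lim(x→0) (2·x·e^(-x^2))/(1/(x + 1))
  = 0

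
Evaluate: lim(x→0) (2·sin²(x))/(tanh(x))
This is a 0/0 indeterminate form.

Apply L'Hôpital's rule: differentiate numerator and denominator separately.
  f(x) = 2·sin(x)^2   ⇒   f'(x) = 4·sin(x)·cos(x)
  g(x) = tanh(x)   ⇒   g'(x) = 1 - tanh(x)^2
  lim(x→0) f'(x)/g'(x) = lim(x→0) (4·sin(x)·cos(x))/(1 - tanh(x)^2)
  = 0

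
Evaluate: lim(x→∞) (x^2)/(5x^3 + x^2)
This is an ∞/∞ indeterminate form.

Apply L'Hôpital's rule: differentiate numerator and denominator separately.
  f(x) = x^2   ⇒   f'(x) = 2·x
  g(x) = 5·x^3 + x^2   ⇒   g'(x) = 15·x^2 + 2·x
  lim(x→∞) f'(x)/g'(x) = lim(x→∞) (2·x)/(15·x^2 + 2·x)
  = 0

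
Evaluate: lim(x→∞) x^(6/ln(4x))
This is an exponential indeterminate form.

For exponential indeterminate forms, take the natural log:
  Let L = lim(x→∞) x^(6/ln(4x))
  Then ln(L) = lim(x→∞) [exponent × ln(base)]
  Evaluate using L'Hôpital or standard limits, then exponentiate.
  L = e^(6)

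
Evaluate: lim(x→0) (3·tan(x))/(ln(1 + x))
This is a 0/0 indeterminate form.

Apply L'Hôpital's rule: differentiate numerator and denominator separately.
  f(x) = 3·tan(x)   ⇒   f'(x) = 3·tan(x)^2 + 3
  g(x) = ln(x + 1)   ⇒   g'(x) = 1/(x + 1)
  lim(x→0) f'(x)/g'(x) = lim(x→0) (3·tan(x)^2 + 3)/(1/(x + 1))
  = 3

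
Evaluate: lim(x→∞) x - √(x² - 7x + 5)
This is an ∞-∞ indeterminate form.

Combine fractions or rationalize to convert ∞-∞ to 0/0 form:
  lim(x→∞) x - √(x² - 7x + 5) = 7/2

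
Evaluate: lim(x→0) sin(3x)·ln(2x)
This is a 0·∞ indeterminate form.

Rewrite 0·∞ as a quotient (0/0 or ∞/∞ form), then apply L'Hôpital's rule:
  lim(x→0) sin(3x)·ln(2x) = 0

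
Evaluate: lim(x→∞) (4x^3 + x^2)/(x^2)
This is an ∞/∞ indeterminate form.

Apply L'Hôpital's rule: differentiate numerator and denominator separately.
  f(x) = 4·x^3 + x^2   ⇒   f'(x) = 12·x^2 + 2·x
  g(x) = x^2   ⇒   g'(x) = 2·x
  lim(x→∞) f'(x)/g'(x) = lim(x→∞) (12·x^2 + 2·x)/(2·x)
  = ∞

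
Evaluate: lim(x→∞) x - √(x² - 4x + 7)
This is an ∞-∞ indeterminate form.

Combine fractions or rationalize to convert ∞-∞ to 0/0 form:
  lim(x→∞) x - √(x² - 4x + 7) = 2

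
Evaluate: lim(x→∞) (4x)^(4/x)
This is an exponential indeterminate form.

For exponential indeterminate forms, take the natural log:
  Let L = lim(x→∞) (4x)^(4/x)
  Then ln(L) = lim(x→∞) [exponent × ln(base)]
  Evaluate using L'Hôpital or standard limits, then exponentiate.
  L = 1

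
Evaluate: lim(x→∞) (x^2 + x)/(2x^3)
This is an ∞/∞ indeterminate form.

Apply L'Hôpital's rule: differentiate numerator and denominator separately.
  f(x) = x^2 + x   ⇒   f'(x) = 2·x + 1
  g(x) = 2·x^3   ⇒   g'(x) = 6·x^2
  lim(x→∞) f'(x)/g'(x) = lim(x→∞) (2·x + 1)/(6·x^2)
  = 0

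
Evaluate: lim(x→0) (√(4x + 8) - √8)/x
This is a standard limit.

Factor or rationalize the expression:
  lim(x→0) (√(4x + 8) - √8)/x = sqrt(2)/2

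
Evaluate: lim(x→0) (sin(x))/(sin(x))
This is a 0/0 indeterminate form.

Apply L'Hôpital's rule: differentiate numerator and denominator separately.
  f(x) = sin(x)   ⇒   f'(x) = cos(x)
  g(x) = sin(x)   ⇒   g'(x) = cos(x)
  lim(x→0) f'(x)/g'(x) = lim(x→0) (cos(x))/(cos(x))
  = 1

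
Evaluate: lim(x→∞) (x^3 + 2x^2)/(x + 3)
This is an ∞/∞ indeterminate form.

Apply L'Hôpital's rule: differentiate numerator and denominator separately.
  f(x) = x^3 + 2·x^2   ⇒   f'(x) = 3·x^2 + 4·x
  g(x) = x + 3   ⇒   g'(x) = 1
  lim(x→∞) f'(x)/g'(x) = lim(x→∞) (3·x^2 + 4·x)/(1)
  = ∞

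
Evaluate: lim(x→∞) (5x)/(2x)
This is an ∞/∞ indeterminate form.

Apply L'Hôpital's rule: differentiate numerator and denominator separately.
  f(x) = 5·x   ⇒   f'(x) = 5
  g(x) = 2·x   ⇒   g'(x) = 2
  lim(x→∞) f'(x)/g'(x) = lim(x→∞) (5)/(2)
  = 5/2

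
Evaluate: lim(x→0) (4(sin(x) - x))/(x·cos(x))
This is a 0/0 indeterminate form.

Apply L'Hôpital's rule: differentiate numerator and denominator separately.
  f(x) = -4·x + 4·sin(x)   ⇒   f'(x) = 4·cos(x) - 4
  g(x) = x·cos(x)   ⇒   g'(x) = -x·sin(x) + cos(x)
  lim(x→0) f'(x)/g'(x) = lim(x→0) (4·cos(x) - 4)/(-x·sin(x) + cos(x))
  = 0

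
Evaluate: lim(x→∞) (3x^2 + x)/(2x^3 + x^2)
This is an ∞/∞ indeterminate form.

Apply L'Hôpital's rule: differentiate numerator and denominator separately.
  f(x) = 3·x^2 + x   ⇒   f'(x) = 6·x + 1
  g(x) = 2·x^3 + x^2   ⇒   g'(x) = 6·x^2 + 2·x
  lim(x→∞) f'(x)/g'(x) = lim(x→∞) (6·x + 1)/(6·x^2 + 2·x)
  = 0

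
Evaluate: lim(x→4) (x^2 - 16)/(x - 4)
This is a standard limit.

Factor or rationalize the expression:
  lim(x→4) (x^2 - 16)/(x - 4) = 8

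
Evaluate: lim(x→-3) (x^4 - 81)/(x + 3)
This is a standard limit.

Factor or rationalize the expression:
  lim(x→-3) (x^4 - 81)/(x + 3) = -108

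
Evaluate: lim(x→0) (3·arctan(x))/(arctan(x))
This is a 0/0 indeterminate form.

Apply L'Hôpital's rule: differentiate numerator and denominator separately.
  f(x) = 3·atan(x)   ⇒   f'(x) = 3/(x^2 + 1)
  g(x) = atan(x)   ⇒   g'(x) = 1/(x^2 + 1)
  lim(x→0) f'(x)/g'(x) = lim(x→0) (3/(x^2 + 1))/(1/(x^2 + 1))
  = 3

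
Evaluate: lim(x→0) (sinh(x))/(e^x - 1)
This is a 0/0 indeterminate form.

Apply L'Hôpital's rule: differentiate numerator and denominator separately.
  f(x) = sinh(x)   ⇒   f'(x) = cosh(x)
  g(x) = e^(x) - 1   ⇒   g'(x) = e^(x)
  lim(x→0) f'(x)/g'(x) = lim(x→0) (cosh(x))/(e^(x))
  = 1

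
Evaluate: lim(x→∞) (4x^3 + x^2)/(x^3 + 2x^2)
This is an ∞/∞ indeterminate form.

Apply L'Hôpital's rule: differentiate numerator and denominator separately.
  f(x) = 4·x^3 + x^2   ⇒   f'(x) = 12·x^2 + 2·x
  g(x) = x^3 + 2·x^2   ⇒   g'(x) = 3·x^2 + 4·x
  lim(x→∞) f'(x)/g'(x) = lim(x→∞) (12·x^2 + 2·x)/(3·x^2 + 4·x)
  = 4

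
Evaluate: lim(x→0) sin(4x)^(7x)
This is an exponential indeterminate form.

For exponential indeterminate forms, take the natural log:
  Let L = lim(x→0) sin(4x)^(7x)
  Then ln(L) = lim(x→0) [exponent × ln(base)]
  Evaluate using L'Hôpital or standard limits, then exponentiate.
  L = 1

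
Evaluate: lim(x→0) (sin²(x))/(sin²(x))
This is a 0/0 indeterminate form.

Apply L'Hôpital's rule: differentiate numerator and denominator separately.
  f(x) = sin(x)^2   ⇒   f'(x) = 2·sin(x)·cos(x)
  g(x) = sin(x)^2   ⇒   g'(x) = 2·sin(x)·cos(x)
  lim(x→0) f'(x)/g'(x) = lim(x→0) (2·sin(x)·cos(x))/(2·sin(x)·cos(x))
  = 1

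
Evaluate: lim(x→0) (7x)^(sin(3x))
This is an exponential indeterminate form.

For exponential indeterminate forms, take the natural log:
  Let L = lim(x→0) (7x)^(sin(3x))
  Then ln(L) = lim(x→0) [exponent × ln(base)]
  Evaluate using L'Hôpital or standard limits, then exponentiate.
  L = 1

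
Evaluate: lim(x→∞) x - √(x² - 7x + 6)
This is an ∞-∞ indeterminate form.

Combine fractions or rationalize to convert ∞-∞ to 0/0 form:
  lim(x→∞) x - √(x² - 7x + 6) = 7/2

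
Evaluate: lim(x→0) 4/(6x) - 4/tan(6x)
This is an ∞-∞ indeterminate form.

Combine fractions or rationalize to convert ∞-∞ to 0/0 form:
  lim(x→0) 4/(6x) - 4/tan(6x) = 0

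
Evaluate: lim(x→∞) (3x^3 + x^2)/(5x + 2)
This is an ∞/∞ indeterminate form.

Apply L'Hôpital's rule: differentiate numerator and denominator separately.
  f(x) = 3·x^3 + x^2   ⇒   f'(x) = 9·x^2 + 2·x
  g(x) = 5·x + 2   ⇒   g'(x) = 5
  lim(x→∞) f'(x)/g'(x) = lim(x→∞) (9·x^2 + 2·x)/(5)
  = ∞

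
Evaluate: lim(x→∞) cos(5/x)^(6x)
This is an exponential indeterminate form.

For exponential indeterminate forms, take the natural log:
  Let L = lim(x→∞) cos(5/x)^(6x)
  Then ln(L) = lim(x→∞) [exponent × ln(base)]
  Evaluate using L'Hôpital or standard limits, then exponentiate.
  L = 1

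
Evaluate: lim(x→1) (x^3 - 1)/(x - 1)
This is a standard limit.

Factor or rationalize the expression:
  lim(x→1) (x^3 - 1)/(x - 1) = 3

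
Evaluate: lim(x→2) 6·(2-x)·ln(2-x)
This is a 0·∞ indeterminate form.

Rewrite 0·∞ as a quotient (0/0 or ∞/∞ form), then apply L'Hôpital's rule:
  lim(x→2) 6·(2-x)·ln(2-x) = 0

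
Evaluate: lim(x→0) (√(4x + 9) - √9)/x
This is a standard limit.

Factor or rationalize the expression:
  lim(x→0) (√(4x + 9) - √9)/x = 2/3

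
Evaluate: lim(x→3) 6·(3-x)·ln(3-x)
This is a 0·∞ indeterminate form.

Rewrite 0·∞ as a quotient (0/0 or ∞/∞ form), then apply L'Hôpital's rule:
  lim(x→3) 6·(3-x)·ln(3-x) = 0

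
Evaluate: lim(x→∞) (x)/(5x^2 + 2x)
This is an ∞/∞ indeterminate form.

Apply L'Hôpital's rule: differentiate numerator and denominator separately.
  f(x) = x   ⇒   f'(x) = 1
  g(x) = 5·x^2 + 2·x   ⇒   g'(x) = 10·x + 2
  lim(x→∞) f'(x)/g'(x) = lim(x→∞) (1)/(10·x + 2)
  = 0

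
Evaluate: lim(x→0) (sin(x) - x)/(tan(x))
This is a 0/0 indeterminate form.

Apply L'Hôpital's rule: differentiate numerator and denominator separately.
  f(x) = -x + sin(x)   ⇒   f'(x) = cos(x) - 1
  g(x) = tan(x)   ⇒   g'(x) = tan(x)^2 + 1
  lim(x→0) f'(x)/g'(x) = lim(x→0) (cos(x) - 1)/(tan(x)^2 + 1)
  = 0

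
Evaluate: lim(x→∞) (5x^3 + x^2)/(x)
This is an ∞/∞ indeterminate form.

Apply L'Hôpital's rule: differentiate numerator and denominator separately.
  f(x) = 5·x^3 + x^2   ⇒   f'(x) = 15·x^2 + 2·x
  g(x) = x   ⇒   g'(x) = 1
  lim(x→∞) f'(x)/g'(x) = lim(x→∞) (15·x^2 + 2·x)/(1)
  = ∞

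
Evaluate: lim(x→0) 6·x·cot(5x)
This is a 0·∞ indeterminate form.

Rewrite 0·∞ as a quotient (0/0 or ∞/∞ form), then apply L'Hôpital's rule:
  lim(x→0) 6·x·cot(5x) = 6/5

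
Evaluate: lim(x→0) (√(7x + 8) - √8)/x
This is a standard limit.

Factor or rationalize the expression:
  lim(x→0) (√(7x + 8) - √8)/x = 7·sqrt(2)/8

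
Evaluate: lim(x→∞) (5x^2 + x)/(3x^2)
This is an ∞/∞ indeterminate form.

Apply L'Hôpital's rule: differentiate numerator and denominator separately.
  f(x) = 5·x^2 + x   ⇒   f'(x) = 10·x + 1
  g(x) = 3·x^2   ⇒   g'(x) = 6·x
  lim(x→∞) f'(x)/g'(x) = lim(x→∞) (10·x + 1)/(6·x)
  = 5/3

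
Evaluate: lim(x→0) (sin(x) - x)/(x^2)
This is a 0/0 indeterminate form.

Apply L'Hôpital's rule: differentiate numerator and denominator separately.
  f(x) = -x + sin(x)   ⇒   f'(x) = cos(x) - 1
  g(x) = x^2   ⇒   g'(x) = 2·x
  lim(x→0) f'(x)/g'(x) = lim(x→0) (cos(x) - 1)/(2·x)
  = 0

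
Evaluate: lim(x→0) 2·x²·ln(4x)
This is a 0·∞ indeterminate form.

Rewrite 0·∞ as a quotient (0/0 or ∞/∞ form), then apply L'Hôpital's rule:
  lim(x→0) 2·x²·ln(4x) = 0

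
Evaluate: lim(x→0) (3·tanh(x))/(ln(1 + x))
This is a 0/0 indeterminate form.

Apply L'Hôpital's rule: differentiate numerator and denominator separately.
  f(x) = 3·tanh(x)   ⇒   f'(x) = 3 - 3·tanh(x)^2
  g(x) = ln(x + 1)   ⇒   g'(x) = 1/(x + 1)
  lim(x→0) f'(x)/g'(x) = lim(x→0) (3 - 3·tanh(x)^2)/(1/(x + 1))
  = 3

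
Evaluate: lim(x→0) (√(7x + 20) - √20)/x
This is a standard limit.

Factor or rationalize the expression:
  lim(x→0) (√(7x + 20) - √20)/x = 7·sqrt(5)/20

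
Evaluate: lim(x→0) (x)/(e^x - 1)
This is a 0/0 indeterminate form.

Apply L'Hôpital's rule: differentiate numerator and denominator separately.
  f(x) = x   ⇒   f'(x) = 1
  g(x) = e^(x) - 1   ⇒   g'(x) = e^(x)
  lim(x→0) f'(x)/g'(x) = lim(x→0) (1)/(e^(x))
  = 1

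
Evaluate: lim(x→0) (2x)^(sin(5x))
This is an exponential indeterminate form.

For exponential indeterminate forms, take the natural log:
  Let L = lim(x→0) (2x)^(sin(5x))
  Then ln(L) = lim(x→0) [exponent × ln(base)]
  Evaluate using L'Hôpital or standard limits, then exponentiate.
  L = 1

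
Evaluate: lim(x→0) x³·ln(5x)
This is a 0·∞ indeterminate form.

Rewrite 0·∞ as a quotient (0/0 or ∞/∞ form), then apply L'Hôpital's rule:
  lim(x→0) x³·ln(5x) = 0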